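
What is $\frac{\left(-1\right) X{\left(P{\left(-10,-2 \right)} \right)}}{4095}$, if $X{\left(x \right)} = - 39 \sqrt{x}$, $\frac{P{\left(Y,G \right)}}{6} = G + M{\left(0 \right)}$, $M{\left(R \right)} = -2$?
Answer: $\frac{2 i \sqrt{6}}{105} \approx 0.046657 i$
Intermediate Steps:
$P{\left(Y,G \right)} = -12 + 6 G$ ($P{\left(Y,G \right)} = 6 \left(G - 2\right) = 6 \left(-2 + G\right) = -12 + 6 G$)
$\frac{\left(-1\right) X{\left(P{\left(-10,-2 \right)} \right)}}{4095} = \frac{\left(-1\right) \left(- 39 \sqrt{-12 + 6 \left(-2\right)}\right)}{4095} = - \left(-39\right) \sqrt{-12 - 12} \cdot \frac{1}{4095} = - \left(-39\right) \sqrt{-24} \cdot \frac{1}{4095} = - \left(-39\right) 2 i \sqrt{6} \cdot \frac{1}{4095} = - \left(-78\right) i \sqrt{6} \cdot \frac{1}{4095} = 78 i \sqrt{6} \cdot \frac{1}{4095} = \frac{2 i \sqrt{6}}{105}$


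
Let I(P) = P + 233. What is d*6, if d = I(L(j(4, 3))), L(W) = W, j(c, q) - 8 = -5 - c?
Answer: 1392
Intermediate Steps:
j(c, q) = 3 - c (j(c, q) = 8 + (-5 - c) = 3 - c)
I(P) = 233 + P
d = 232 (d = 233 + (3 - 1*4) = 233 + (3 - 4) = 233 - 1 = 232)
d*6 = 232*6 = 1392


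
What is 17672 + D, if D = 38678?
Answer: 56350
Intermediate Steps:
17672 + D = 17672 + 38678 = 56350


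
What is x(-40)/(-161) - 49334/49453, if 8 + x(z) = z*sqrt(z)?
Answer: -443950/468349 + 80*I*sqrt(10)/161 ≈ -0.9479 + 1.5713*I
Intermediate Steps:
x(z) = -8 + z**(3/2) (x(z) = -8 + z*sqrt(z) = -8 + z**(3/2))
x(-40)/(-161) - 49334/49453 = (-8 + (-40)**(3/2))/(-161) - 49334/49453 = (-8 - 80*I*sqrt(10))*(-1/161) - 49334*1/49453 = (8/161 + 80*I*sqrt(10)/161) - 2902/2909 = -443950/468349 + 80*I*sqrt(10)/161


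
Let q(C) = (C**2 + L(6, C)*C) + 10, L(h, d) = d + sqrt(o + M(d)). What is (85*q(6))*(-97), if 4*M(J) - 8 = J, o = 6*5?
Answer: -676090 - 24735*sqrt(134) ≈ -9.6242e+5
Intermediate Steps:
o = 30
M(J) = 2 + J/4
L(h, d) = d + sqrt(32 + d/4) (L(h, d) = d + sqrt(30 + (2 + d/4)) = d + sqrt(32 + d/4))
q(C) = 10 + C**2 + C*(C + sqrt(128 + C)/2) (q(C) = (C**2 + (C + sqrt(128 + C)/2)*C) + 10 = (C**2 + C*(C + sqrt(128 + C)/2)) + 10 = 10 + C**2 + C*(C + sqrt(128 + C)/2))
(85*q(6))*(-97) = (85*(10 + 2*6**2 + (1/2)*6*sqrt(128 + 6)))*(-97) = (85*(10 + 2*36 + (1/2)*6*sqrt(134)))*(-97) = (85*(10 + 72 + 3*sqrt(134)))*(-97) = (85*(82 + 3*sqrt(134)))*(-97) = (6970 + 255*sqrt(134))*(-97) = -676090 - 24735*sqrt(134)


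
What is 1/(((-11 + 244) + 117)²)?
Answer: 1/122500 ≈ 8.1633e-6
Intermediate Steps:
1/(((-11 + 244) + 117)²) = 1/((233 + 117)²) = 1/(350²) = 1/122500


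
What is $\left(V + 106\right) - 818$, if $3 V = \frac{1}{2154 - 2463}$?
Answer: $- \frac{660025}{927} \approx -712.0$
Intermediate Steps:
$V = - \frac{1}{927}$ ($V = \frac{1}{3 \left(2154 - 2463\right)} = \frac{1}{3 \left(-309\right)} = \frac{1}{3} \left(- \frac{1}{309}\right) = - \frac{1}{927} \approx -0.0010787$)
$\left(V + 106\right) - 818 = \left(- \frac{1}{927} + 106\right) - 818 = \frac{98261}{927} - 818 = - \frac{660025}{927}$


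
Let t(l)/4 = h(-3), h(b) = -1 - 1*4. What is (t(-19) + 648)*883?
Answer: 554524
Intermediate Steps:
h(b) = -5 (h(b) = -1 - 4 = -5)
t(l) = -20 (t(l) = 4*(-5) = -20)
(t(-19) + 648)*883 = (-20 + 648)*883 = 628*883 = 554524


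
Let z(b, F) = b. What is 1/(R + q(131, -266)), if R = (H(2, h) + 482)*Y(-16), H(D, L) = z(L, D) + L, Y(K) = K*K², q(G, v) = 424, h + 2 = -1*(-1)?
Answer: -1/1965656 ≈ -5.0874e-7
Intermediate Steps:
h = -1 (h = -2 - 1*(-1) = -2 + 1 = -1)
Y(K) = K³
H(D, L) = 2*L (H(D, L) = L + L = 2*L)
R = -1966080 (R = (2*(-1) + 482)*(-16)³ = (-2 + 482)*(-4096) = 480*(-4096) = -1966080)
1/(R + q(131, -266)) = 1/(-1966080 + 424) = 1/(-1965656) = -1/1965656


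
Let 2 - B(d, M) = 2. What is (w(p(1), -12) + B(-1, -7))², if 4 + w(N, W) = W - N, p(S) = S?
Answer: 289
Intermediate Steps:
w(N, W) = -4 + W - N (w(N, W) = -4 + (W - N) = -4 + W - N)
B(d, M) = 0 (B(d, M) = 2 - 1*2 = 2 - 2 = 0)
(w(p(1), -12) + B(-1, -7))² = ((-4 - 12 - 1*1) + 0)² = ((-4 - 12 - 1) + 0)² = (-17 + 0)² = (-17)² = 289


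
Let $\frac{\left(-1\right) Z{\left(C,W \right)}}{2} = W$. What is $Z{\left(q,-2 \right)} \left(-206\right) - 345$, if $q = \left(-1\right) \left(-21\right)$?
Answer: $-1169$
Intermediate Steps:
$q = 21$
$Z{\left(C,W \right)} = - 2 W$
$Z{\left(q,-2 \right)} \left(-206\right) - 345 = \left(-2\right) \left(-2\right) \left(-206\right) - 345 = 4 \left(-206\right) - 345 = -824 - 345 = -1169$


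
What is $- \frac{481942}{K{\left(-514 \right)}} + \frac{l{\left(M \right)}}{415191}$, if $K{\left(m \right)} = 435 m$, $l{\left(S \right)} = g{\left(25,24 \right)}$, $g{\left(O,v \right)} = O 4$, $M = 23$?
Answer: $\frac{33353389987}{15472092615} \approx 2.1557$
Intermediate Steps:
$g{\left(O,v \right)} = 4 O$
$l{\left(S \right)} = 100$ ($l{\left(S \right)} = 4 \cdot 25 = 100$)
$- \frac{481942}{K{\left(-514 \right)}} + \frac{l{\left(M \right)}}{415191} = - \frac{481942}{435 \left(-514\right)} + \frac{100}{415191} = - \frac{481942}{-223590} + 100 \cdot \frac{1}{415191} = \left(-481942\right) \left(- \frac{1}{223590}\right) + \frac{100}{415191} = \frac{240971}{111795} + \frac{100}{415191} = \frac{33353389987}{15472092615}$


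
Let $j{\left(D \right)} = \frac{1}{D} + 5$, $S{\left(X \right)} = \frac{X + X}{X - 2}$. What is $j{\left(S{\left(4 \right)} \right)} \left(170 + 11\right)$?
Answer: $\frac{3801}{4} \approx 950.25$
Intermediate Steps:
$S{\left(X \right)} = \frac{2 X}{-2 + X}$
$j{\left(D \right)} = 5 + \frac{1}{D}$
$j{\left(S{\left(4 \right)} \right)} \left(170 + 11\right) = \left(5 + \frac{1}{2 \cdot 4 \frac{1}{-2 + 4}}\right) \left(170 + 11\right) = \left(5 + \frac{1}{2 \cdot 4 \cdot \frac{1}{2}}\right) 181 = \left(5 + \frac{1}{4}\right) 181 = \frac{21}{4} \cdot 181 = \frac{3801}{4}$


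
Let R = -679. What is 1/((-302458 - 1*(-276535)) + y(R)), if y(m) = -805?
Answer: -1/26728 ≈ -3.7414e-5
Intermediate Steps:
1/((-302458 - 1*(-276535)) + y(R)) = 1/((-302458 - 1*(-276535)) - 805) = 1/((-302458 + 276535) - 805) = 1/(-25923 - 805) = 1/(-26728) = -1/26728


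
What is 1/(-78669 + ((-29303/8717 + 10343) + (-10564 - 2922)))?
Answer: -8717/713184507 ≈ -1.2223e-5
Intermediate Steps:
1/(-78669 + ((-29303/8717 + 10343) + (-10564 - 2922))) = 1/(-78669 + ((-29303*1/8717 + 10343) - 13486)) = 1/(-78669 + ((-29303/8717 + 10343) - 13486)) = 1/(-78669 + (90130628/8717 - 13486)) = 1/(-78669 - 27426834/8717) = 1/(-713184507/8717) = -8717/713184507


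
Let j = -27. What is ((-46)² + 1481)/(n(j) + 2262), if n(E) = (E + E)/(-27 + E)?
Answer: 3597/2263 ≈ 1.5895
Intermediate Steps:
n(E) = 2*E/(-27 + E) (n(E) = (2*E)/(-27 + E) = 2*E/(-27 + E))
((-46)² + 1481)/(n(j) + 2262) = ((-46)² + 1481)/(2*(-27)/(-27 - 27) + 2262) = (2116 + 1481)/(2*(-27)/(-54) + 2262) = 3597/(2*(-27)*(-1/54) + 2262) = 3597/(1 + 2262) = 3597/2263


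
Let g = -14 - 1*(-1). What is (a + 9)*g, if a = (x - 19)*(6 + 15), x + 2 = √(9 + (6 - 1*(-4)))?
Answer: 5616 - 273*√19 ≈ 4426.0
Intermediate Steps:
x = -2 + √19 (x = -2 + √(9 + (6 - 1*(-4))) = -2 + √(9 + (6 + 4)) = -2 + √(9 + 10) = -2 + √19 ≈ 2.3589)
g = -13 (g = -14 + 1 = -13)
a = -441 + 21*√19 (a = ((-2 + √19) - 19)*(6 + 15) = (-21 + √19)*21 = -441 + 21*√19 ≈ -349.46)
(a + 9)*g = ((-441 + 21*√19) + 9)*(-13) = (-432 + 21*√19)*(-13) = 5616 - 273*√19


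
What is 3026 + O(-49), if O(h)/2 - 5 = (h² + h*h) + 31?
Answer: 12702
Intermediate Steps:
O(h) = 72 + 4*h² (O(h) = 10 + 2*((h² + h*h) + 31) = 10 + 2*((h² + h²) + 31) = 10 + 2*(2*h² + 31) = 10 + 2*(31 + 2*h²) = 10 + (62 + 4*h²) = 72 + 4*h²)
3026 + O(-49) = 3026 + (72 + 4*(-49)²) = 3026 + (72 + 4*2401) = 3026 + (72 + 9604) = 3026 + 9676 = 12702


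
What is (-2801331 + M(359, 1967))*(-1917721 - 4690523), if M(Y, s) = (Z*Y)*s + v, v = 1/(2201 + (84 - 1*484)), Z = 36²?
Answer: -10858558797068980152/1801 ≈ -6.0292e+15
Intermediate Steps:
Z = 1296
v = 1/1801 (v = 1/(2201 + (84 - 484)) = 1/(2201 - 400) = 1/1801 ≈ 0.00055525)
M(Y, s) = 1/1801 + 1296*Y*s (M(Y, s) = (1296*Y)*s + 1/1801 = 1296*Y*s + 1/1801 = 1/1801 + 1296*Y*s)
(-2801331 + M(359, 1967))*(-1917721 - 4690523) = (-2801331 + (1/1801 + 1296*359*1967))*(-1917721 - 4690523) = (-2801331 + (1/1801 + 915174288))*(-6608244) = (-2801331 + 1648228892689/1801)*(-6608244) = (1643183695558/1801)*(-6608244) = -10858558797068980152/1801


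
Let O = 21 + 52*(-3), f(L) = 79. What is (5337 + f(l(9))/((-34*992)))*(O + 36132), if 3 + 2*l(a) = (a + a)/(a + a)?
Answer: 6479685233229/33728 ≈ 1.9212e+8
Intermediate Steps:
l(a) = -1 (l(a) = -3/2 + ((a + a)/(a + a))/2 = -3/2 + ((2*a)/((2*a)))/2 = -3/2 + ((2*a)*(1/(2*a)))/2 = -3/2 + (1/2)*1 = -3/2 + 1/2 = -1)
O = -135 (O = 21 - 156 = -135)
(5337 + f(l(9))/((-34*992)))*(O + 36132) = (5337 + 79/((-34*992)))*(-135 + 36132) = (5337 + 79/(-33728))*35997 = (5337 + 79*(-1/33728))*35997 = (5337 - 79/33728)*35997 = (180006257/33728)*35997 = 6479685233229/33728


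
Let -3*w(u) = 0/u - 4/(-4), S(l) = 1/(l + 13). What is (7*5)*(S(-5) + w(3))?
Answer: -175/24 ≈ -7.2917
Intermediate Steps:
S(l) = 1/(13 + l)
w(u) = -1/3 (w(u) = -(0/u - 4/(-4))/3 = -(0 - 4*(-1/4))/3 = -(0 + 1)/3 = -1/3*1 = -1/3)
(7*5)*(S(-5) + w(3)) = (7*5)*(1/(13 - 5) - 1/3) = 35*(1/8 - 1/3) = 35*(-5/24) = -175/24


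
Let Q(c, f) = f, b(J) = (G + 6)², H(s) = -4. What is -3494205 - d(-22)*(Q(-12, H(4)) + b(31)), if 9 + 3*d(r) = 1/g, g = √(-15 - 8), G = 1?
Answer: -3494070 + 15*I*√23/23 ≈ -3.4941e+6 + 3.1277*I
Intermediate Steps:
b(J) = 49 (b(J) = (1 + 6)² = 7² = 49)
g = I*√23 (g = √(-23) = I*√23 ≈ 4.7958*I)
d(r) = -3 - I*√23/69 (d(r) = -3 + 1/(3*((I*√23))) = -3 + (-I*√23/23)/3 = -3 - I*√23/69)
-3494205 - d(-22)*(Q(-12, H(4)) + b(31)) = -3494205 - (-3 - I*√23/69)*(-4 + 49) = -3494205 - (-3 - I*√23/69)*45 = -3494205 - (-135 - 15*I*√23/23) = -3494205 + (135 + 15*I*√23/23) = -3494070 + 15*I*√23/23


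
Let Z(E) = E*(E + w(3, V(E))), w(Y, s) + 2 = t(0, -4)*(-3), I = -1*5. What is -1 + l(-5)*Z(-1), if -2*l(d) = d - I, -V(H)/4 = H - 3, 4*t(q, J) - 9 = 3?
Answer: -1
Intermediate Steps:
I = -5
t(q, J) = 3 (t(q, J) = 9/4 + (¼)*3 = 9/4 + ¾ = 3)
V(H) = 12 - 4*H (V(H) = -4*(H - 3) = -4*(-3 + H) = 12 - 4*H)
w(Y, s) = -11 (w(Y, s) = -2 + 3*(-3) = -2 - 9 = -11)
Z(E) = E*(-11 + E) (Z(E) = E*(E - 11) = E*(-11 + E))
l(d) = -5/2 - d/2 (l(d) = -(d - 1*(-5))/2 = -(d + 5)/2 = -(5 + d)/2 = -5/2 - d/2)
-1 + l(-5)*Z(-1) = -1 + (-5/2 - ½*(-5))*(-(-11 - 1)) = -1 + (-5/2 + 5/2)*(-1*(-12)) = -1 + 0*12 = -1 + 0 = -1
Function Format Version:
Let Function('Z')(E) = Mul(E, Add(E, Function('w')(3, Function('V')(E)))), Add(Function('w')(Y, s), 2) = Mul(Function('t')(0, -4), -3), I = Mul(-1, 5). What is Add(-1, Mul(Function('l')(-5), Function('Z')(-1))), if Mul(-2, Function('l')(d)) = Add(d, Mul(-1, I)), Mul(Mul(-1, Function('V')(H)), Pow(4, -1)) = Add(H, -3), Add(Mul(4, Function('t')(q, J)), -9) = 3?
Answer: -1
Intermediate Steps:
I = -5
Function('t')(q, J) = 3 (Function('t')(q, J) = Add(Rational(9, 4), Mul(Rational(1, 4), 3)) = Add(Rational(9, 4), Rational(3, 4)) = 3)
Function('V')(H) = Add(12, Mul(-4, H)) (Function('V')(H) = Mul(-4, Add(H, -3)) = Mul(-4, Add(-3, H)) = Add(12, Mul(-4, H)))
Function('w')(Y, s) = -11 (Function('w')(Y, s) = Add(-2, Mul(3, -3)) = Add(-2, -9) = -11)
Function('Z')(E) = Mul(E, Add(-11, E)) (Function('Z')(E) = Mul(E, Add(E, -11)) = Mul(E, Add(-11, E)))
Function('l')(d) = Add(Rational(-5, 2), Mul(Rational(-1, 2), d)) (Function('l')(d) = Mul(Rational(-1, 2), Add(d, Mul(-1, -5))) = Mul(Rational(-1, 2), Add(d, 5)) = Mul(Rational(-1, 2), Add(5, d)) = Add(Rational(-5, 2), Mul(Rational(-1, 2), d)))
Add(-1, Mul(Function('l')(-5), Function('Z')(-1))) = Add(-1, Mul(Add(Rational(-5, 2), Mul(Rational(-1, 2), -5)), Mul(-1, Add(-11, -1)))) = Add(-1, Mul(Add(Rational(-5, 2), Rational(5, 2)), Mul(-1, -12))) = Add(-1, Mul(0, 12)) = Add(-1, 0) = -1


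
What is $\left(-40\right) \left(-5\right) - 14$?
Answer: $186$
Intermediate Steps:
$\left(-40\right) \left(-5\right) - 14 = 200 - 14 = 186$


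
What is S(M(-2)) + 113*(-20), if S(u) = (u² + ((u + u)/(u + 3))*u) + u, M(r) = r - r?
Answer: -2260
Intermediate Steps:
M(r) = 0
S(u) = u + u² + 2*u²/(3 + u) (S(u) = (u² + ((2*u)/(3 + u))*u) + u = (u² + (2*u/(3 + u))*u) + u = (u² + 2*u²/(3 + u)) + u = u + u² + 2*u²/(3 + u))
S(M(-2)) + 113*(-20) = 0*(3 + 0² + 6*0)/(3 + 0) + 113*(-20) = 0*(3 + 0 + 0)/3 - 2260 = 0*(⅓)*3 - 2260 = 0 - 2260 = -2260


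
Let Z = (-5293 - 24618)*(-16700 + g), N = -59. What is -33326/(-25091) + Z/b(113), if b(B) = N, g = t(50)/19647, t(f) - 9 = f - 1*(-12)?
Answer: -246241618737035531/29084809743 ≈ -8.4663e+6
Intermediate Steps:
t(f) = 21 + f (t(f) = 9 + (f - 1*(-12)) = 9 + (f + 12) = 9 + (12 + f) = 21 + f)
g = 71/19647 (g = (21 + 50)/19647 = 71*(1/19647) = 71/19647 ≈ 0.0036138)
b(B) = -59
Z = 9813943540219/19647 (Z = (-5293 - 24618)*(-16700 + 71/19647) = -29911*(-328104829/19647) = 9813943540219/19647 ≈ 4.9951e+8)
-33326/(-25091) + Z/b(113) = -33326/(-25091) + (9813943540219/19647)/(-59) = -33326*(-1/25091) + (9813943540219/19647)*(-1/59) = 33326/25091 - 9813943540219/1159173 = -246241618737035531/29084809743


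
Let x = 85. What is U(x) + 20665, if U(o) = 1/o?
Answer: 1756526/85 ≈ 20665.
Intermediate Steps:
U(x) + 20665 = 1/85 + 20665 = 1756526/85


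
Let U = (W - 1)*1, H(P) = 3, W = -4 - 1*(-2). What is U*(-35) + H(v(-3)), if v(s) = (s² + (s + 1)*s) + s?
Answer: 108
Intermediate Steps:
v(s) = s + s² + s*(1 + s) (v(s) = (s² + (1 + s)*s) + s = (s² + s*(1 + s)) + s = s + s² + s*(1 + s))
W = -2 (W = -4 + 2 = -2)
U = -3 (U = (-2 - 1)*1 = -3*1 = -3)
U*(-35) + H(v(-3)) = -3*(-35) + 3 = 105 + 3 = 108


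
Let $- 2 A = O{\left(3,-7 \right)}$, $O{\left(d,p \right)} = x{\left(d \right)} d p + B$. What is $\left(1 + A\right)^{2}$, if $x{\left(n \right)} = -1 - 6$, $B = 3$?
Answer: $5476$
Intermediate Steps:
$x{\left(n \right)} = -7$ ($x{\left(n \right)} = -1 - 6 = -7$)
$O{\left(d,p \right)} = 3 - 7 d p$ ($O{\left(d,p \right)} = - 7 d p + 3 = 3 - 7 d p$)
$A = -75$ ($A = - \frac{3 - 21 \left(-7\right)}{2} = - \frac{3 + 147}{2} = \left(- \frac{1}{2}\right) 150 = -75$)
$\left(1 + A\right)^{2} = \left(1 - 75\right)^{2} = \left(-74\right)^{2} = 5476$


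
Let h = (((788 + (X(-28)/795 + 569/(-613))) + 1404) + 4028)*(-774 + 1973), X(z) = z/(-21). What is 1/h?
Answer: 1462005/10901687467913 ≈ 1.3411e-7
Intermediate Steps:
X(z) = -z/21 (X(z) = z*(-1/21) = -z/21)
h = 10901687467913/1462005 (h = (((788 + (-1/21*(-28)/795 + 569/(-613))) + 1404) + 4028)*(-774 + 1973) = (((788 + ((4/3)*(1/795) + 569*(-1/613))) + 1404) + 4028)*1199 = (((788 + (4/2385 - 569/613)) + 1404) + 4028)*1199 = (((788 - 1354613/1462005) + 1404) + 4028)*1199 = ((1150705327/1462005 + 1404) + 4028)*1199 = (3203360347/1462005 + 4028)*1199 = (9092316487/1462005)*1199 = 10901687467913/1462005 ≈ 7.4567e+6)
1/h = 1/(10901687467913/1462005) = 1462005/10901687467913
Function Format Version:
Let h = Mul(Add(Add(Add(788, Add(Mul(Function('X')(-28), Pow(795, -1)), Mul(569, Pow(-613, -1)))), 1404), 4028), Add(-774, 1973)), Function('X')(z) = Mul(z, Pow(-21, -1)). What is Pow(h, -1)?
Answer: Rational(1462005, 10901687467913) ≈ 1.3411e-7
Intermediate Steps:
Function('X')(z) = Mul(Rational(-1, 21), z) (Function('X')(z) = Mul(z, Rational(-1, 21)) = Mul(Rational(-1, 21), z))
h = Rational(10901687467913, 1462005) (h = Mul(Add(Add(Add(788, Add(Mul(Mul(Rational(-1, 21), -28), Pow(795, -1)), Mul(569, Pow(-613, -1)))), 1404), 4028), Add(-774, 1973)) = Mul(Add(Add(Add(788, Add(Mul(Rational(4, 3), Rational(1, 795)), Mul(569, Rational(-1, 613)))), 1404), 4028), 1199) = Mul(Add(Add(Add(788, Add(Rational(4, 2385), Rational(-569, 613))), 1404), 4028), 1199) = Mul(Add(Add(Add(788, Rational(-1354613, 1462005)), 1404), 4028), 1199) = Mul(Add(Add(Rational(1150705327, 1462005), 1404), 4028), 1199) = Mul(Add(Rational(3203360347, 1462005), 4028), 1199) = Mul(Rational(9092316487, 1462005), 1199) = Rational(10901687467913, 1462005) ≈ 7.4567e+6)
Pow(h, -1) = Pow(Rational(10901687467913, 1462005), -1) = Rational(1462005, 10901687467913)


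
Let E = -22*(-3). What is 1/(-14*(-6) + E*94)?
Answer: 1/6288 ≈ 0.00015903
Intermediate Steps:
E = 66
1/(-14*(-6) + E*94) = 1/(-14*(-6) + 66*94) = 1/(84 + 6204) = 1/6288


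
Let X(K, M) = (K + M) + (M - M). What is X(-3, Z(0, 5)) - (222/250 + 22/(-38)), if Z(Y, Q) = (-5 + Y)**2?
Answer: 51516/2375 ≈ 21.691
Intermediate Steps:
X(K, M) = K + M (X(K, M) = (K + M) + 0 = K + M)
X(-3, Z(0, 5)) - (222/250 + 22/(-38)) = (-3 + (-5 + 0)**2) - (222/250 + 22/(-38)) = (-3 + (-5)**2) - (222*(1/250) + 22*(-1/38)) = (-3 + 25) - (111/125 - 11/19) = 22 - 1*734/2375 = 22 - 734/2375 = 51516/2375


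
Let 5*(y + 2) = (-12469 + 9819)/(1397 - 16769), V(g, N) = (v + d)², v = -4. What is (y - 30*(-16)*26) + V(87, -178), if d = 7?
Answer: 95975347/7686 ≈ 12487.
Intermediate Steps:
V(g, N) = 9 (V(g, N) = (-4 + 7)² = 3² = 9)
y = -15107/7686 (y = -2 + ((-12469 + 9819)/(1397 - 16769))/5 = -2 + (-2650/(-15372))/5 = -2 + (-2650*(-1/15372))/5 = -2 + (⅕)*(1325/7686) = -2 + 265/7686 = -15107/7686 ≈ -1.9655)
(y - 30*(-16)*26) + V(87, -178) = (-15107/7686 - 30*(-16)*26) + 9 = (-15107/7686 + 480*26) + 9 = (-15107/7686 + 12480) + 9 = 95906173/7686 + 9 = 95975347/7686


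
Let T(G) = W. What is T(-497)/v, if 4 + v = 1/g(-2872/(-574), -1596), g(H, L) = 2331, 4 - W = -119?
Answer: -286713/9323 ≈ -30.753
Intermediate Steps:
W = 123 (W = 4 - 1*(-119) = 4 + 119 = 123)
T(G) = 123
v = -9323/2331 (v = -4 + 1/2331 = -9323/2331 ≈ -3.9996)
T(-497)/v = 123/(-9323/2331) = 123*(-2331/9323) = -286713/9323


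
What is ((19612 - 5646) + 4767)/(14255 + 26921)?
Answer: 18733/41176 ≈ 0.45495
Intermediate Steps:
((19612 - 5646) + 4767)/(14255 + 26921) = (13966 + 4767)/41176 = 18733*(1/41176) = 18733/41176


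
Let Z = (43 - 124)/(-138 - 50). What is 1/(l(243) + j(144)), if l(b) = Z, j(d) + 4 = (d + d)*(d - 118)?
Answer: 188/1407073 ≈ 0.00013361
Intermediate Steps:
j(d) = -4 + 2*d*(-118 + d) (j(d) = -4 + (d + d)*(d - 118) = -4 + (2*d)*(-118 + d) = -4 + 2*d*(-118 + d))
Z = 81/188 (Z = -81/(-188) = -81*(-1/188) = 81/188 ≈ 0.43085)
l(b) = 81/188
1/(l(243) + j(144)) = 1/(81/188 + (-4 - 236*144 + 2*144**2)) = 1/(81/188 + (-4 - 33984 + 2*20736)) = 1/(81/188 + (-4 - 33984 + 41472)) = 1/(81/188 + 7484) = 1/(1407073/188) = 188/1407073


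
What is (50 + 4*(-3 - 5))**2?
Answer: 324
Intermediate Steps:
(50 + 4*(-3 - 5))**2 = (50 + 4*(-8))**2 = (50 - 32)**2 = 18**2 = 324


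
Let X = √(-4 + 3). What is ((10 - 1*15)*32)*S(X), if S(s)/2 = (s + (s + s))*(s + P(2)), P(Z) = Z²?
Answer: 960 - 3840*I ≈ 960.0 - 3840.0*I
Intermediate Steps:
X = I (X = √(-1) = I ≈ 1.0*I)
S(s) = 6*s*(4 + s) (S(s) = 2*((s + (s + s))*(s + 2²)) = 2*((s + 2*s)*(s + 4)) = 2*((3*s)*(4 + s)) = 2*(3*s*(4 + s)) = 6*s*(4 + s))
((10 - 1*15)*32)*S(X) = ((10 - 1*15)*32)*(6*I*(4 + I)) = ((10 - 15)*32)*(6*I*(4 + I)) = (-5*32)*(6*I*(4 + I)) = -960*I*(4 + I)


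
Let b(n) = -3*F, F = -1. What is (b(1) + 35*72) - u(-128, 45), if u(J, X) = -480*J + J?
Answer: -58789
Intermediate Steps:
b(n) = 3 (b(n) = -3*(-1) = 3)
u(J, X) = -479*J
(b(1) + 35*72) - u(-128, 45) = (3 + 35*72) - (-479)*(-128) = (3 + 2520) - 1*61312 = 2523 - 61312 = -58789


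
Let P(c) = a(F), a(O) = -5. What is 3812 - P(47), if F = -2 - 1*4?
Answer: 3817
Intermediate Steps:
F = -6 (F = -2 - 4 = -6)
P(c) = -5
3812 - P(47) = 3812 - 1*(-5) = 3812 + 5 = 3817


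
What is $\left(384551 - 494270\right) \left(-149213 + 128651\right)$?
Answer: $2256042078$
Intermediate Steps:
$\left(384551 - 494270\right) \left(-149213 + 128651\right) = \left(-109719\right) \left(-20562\right) = 2256042078$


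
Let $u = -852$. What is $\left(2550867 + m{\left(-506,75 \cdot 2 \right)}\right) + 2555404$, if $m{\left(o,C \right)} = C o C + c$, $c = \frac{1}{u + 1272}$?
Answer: $- \frac{2637066179}{420} \approx -6.2787 \cdot 10^{6}$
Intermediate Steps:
$c = \frac{1}{420}$ ($c = \frac{1}{-852 + 1272} = \frac{1}{420} \approx 0.002381$)
$m{\left(o,C \right)} = \frac{1}{420} + o C^{2}$ ($m{\left(o,C \right)} = C o C + \frac{1}{420} = o C^{2} + \frac{1}{420} = \frac{1}{420} + o C^{2}$)
$\left(2550867 + m{\left(-506,75 \cdot 2 \right)}\right) + 2555404 = \left(2550867 + \left(\frac{1}{420} - 506 \left(75 \cdot 2\right)^{2}\right)\right) + 2555404 = \left(2550867 + \left(\frac{1}{420} - 506 \cdot 150^{2}\right)\right) + 2555404 = \left(2550867 + \left(\frac{1}{420} - 11385000\right)\right) + 2555404 = \left(2550867 - \frac{4781699999}{420}\right) + 2555404 = - \frac{3710335859}{420} + 2555404 = - \frac{2637066179}{420}$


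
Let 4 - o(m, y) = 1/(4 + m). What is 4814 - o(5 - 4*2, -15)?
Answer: 4811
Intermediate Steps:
o(m, y) = 4 - 1/(4 + m)
4814 - o(5 - 4*2, -15) = 4814 - (15 + 4*(5 - 4*2))/(4 + (5 - 4*2)) = 4814 - (15 + 4*(5 - 8))/(4 + (5 - 8)) = 4814 - (15 + 4*(-3))/(4 - 3) = 4814 - (15 - 12)/1 = 4814 - 3 = 4811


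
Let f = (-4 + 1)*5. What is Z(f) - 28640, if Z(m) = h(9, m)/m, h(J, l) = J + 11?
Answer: -85924/3 ≈ -28641.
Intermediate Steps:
h(J, l) = 11 + J
f = -15 (f = -3*5 = -15)
Z(m) = 20/m (Z(m) = (11 + 9)/m = 20/m)
Z(f) - 28640 = 20/(-15) - 28640 = 20*(-1/15) - 28640 = -4/3 - 28640 = -85924/3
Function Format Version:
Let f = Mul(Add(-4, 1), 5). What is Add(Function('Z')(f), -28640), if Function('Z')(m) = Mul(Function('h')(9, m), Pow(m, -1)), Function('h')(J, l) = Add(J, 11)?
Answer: Rational(-85924, 3) ≈ -28641.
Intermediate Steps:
Function('h')(J, l) = Add(11, J)
f = -15 (f = Mul(-3, 5) = -15)
Function('Z')(m) = Mul(20, Pow(m, -1)) (Function('Z')(m) = Mul(Add(11, 9), Pow(m, -1)) = Mul(20, Pow(m, -1)))
Add(Function('Z')(f), -28640) = Add(Mul(20, Pow(-15, -1)), -28640) = Add(Mul(20, Rational(-1, 15)), -28640) = Add(Rational(-4, 3), -28640) = Rational(-85924, 3)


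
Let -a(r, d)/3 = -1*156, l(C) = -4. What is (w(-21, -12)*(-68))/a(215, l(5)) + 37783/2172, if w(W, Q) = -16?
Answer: 1670465/84708 ≈ 19.720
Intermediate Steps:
a(r, d) = 468 (a(r, d) = -(-3)*156 = -3*(-156) = 468)
(w(-21, -12)*(-68))/a(215, l(5)) + 37783/2172 = -16*(-68)/468 + 37783/2172 = 1088*(1/468) + 37783*(1/2172) = 272/117 + 37783/2172 = 1670465/84708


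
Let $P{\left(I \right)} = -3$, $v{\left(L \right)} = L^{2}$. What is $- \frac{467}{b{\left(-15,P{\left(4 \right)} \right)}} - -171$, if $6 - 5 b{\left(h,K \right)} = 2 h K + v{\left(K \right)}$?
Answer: $\frac{18238}{93} \approx 196.11$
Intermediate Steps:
$b{\left(h,K \right)} = \frac{6}{5} - \frac{K^{2}}{5} - \frac{2 K h}{5}$ ($b{\left(h,K \right)} = \frac{6}{5} - \frac{2 h K + K^{2}}{5} = \frac{6}{5} - \frac{2 K h + K^{2}}{5} = \frac{6}{5} - \frac{K^{2} + 2 K h}{5} = \frac{6}{5} - \left(\frac{K^{2}}{5} + \frac{2 K h}{5}\right) = \frac{6}{5} - \frac{K^{2}}{5} - \frac{2 K h}{5}$)
$- \frac{467}{b{\left(-15,P{\left(4 \right)} \right)}} - -171 = - \frac{467}{\frac{6}{5} - \frac{\left(-3\right)^{2}}{5} - \left(- \frac{6}{5}\right) \left(-15\right)} - -171 = - \frac{467}{\frac{6}{5} - \frac{9}{5} - 18} + 171 = - \frac{467}{- \frac{93}{5}} + 171 = \left(-467\right) \left(- \frac{5}{93}\right) + 171 = \frac{2335}{93} + 171 = \frac{18238}{93}$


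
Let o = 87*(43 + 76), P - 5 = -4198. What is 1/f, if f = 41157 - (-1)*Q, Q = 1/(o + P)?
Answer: 6160/253527121 ≈ 2.4297e-5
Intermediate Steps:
P = -4193 (P = 5 - 4198 = -4193)
o = 10353 (o = 87*119 = 10353)
Q = 1/6160 (Q = 1/(10353 - 4193) = 1/6160 ≈ 0.00016234)
f = 253527121/6160 (f = 41157 - (-1)/6160 = 41157 - 1*(-1/6160) = 41157 + 1/6160 = 253527121/6160 ≈ 41157.)
1/f = 1/(253527121/6160) = 6160/253527121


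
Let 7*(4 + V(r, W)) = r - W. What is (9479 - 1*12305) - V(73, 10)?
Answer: -2831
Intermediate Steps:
V(r, W) = -4 - W/7 + r/7 (V(r, W) = -4 + (r - W)/7 = -4 + (-W/7 + r/7) = -4 - W/7 + r/7)
(9479 - 1*12305) - V(73, 10) = (9479 - 1*12305) - (-4 - ⅐*10 + (⅐)*73) = (9479 - 12305) - (-4 - 10/7 + 73/7) = -2826 - 1*5 = -2826 - 5 = -2831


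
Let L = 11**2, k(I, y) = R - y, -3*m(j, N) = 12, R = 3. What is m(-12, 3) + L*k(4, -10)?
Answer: 1569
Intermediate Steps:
m(j, N) = -4 (m(j, N) = -1/3*12 = -4)
k(I, y) = 3 - y
L = 121
m(-12, 3) + L*k(4, -10) = -4 + 121*(3 - 1*(-10)) = -4 + 121*(3 + 10) = -4 + 121*13 = -4 + 1573 = 1569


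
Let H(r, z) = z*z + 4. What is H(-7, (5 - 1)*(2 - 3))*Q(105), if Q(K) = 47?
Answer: 940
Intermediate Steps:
H(r, z) = 4 + z**2 (H(r, z) = z**2 + 4 = 4 + z**2)
H(-7, (5 - 1)*(2 - 3))*Q(105) = (4 + ((5 - 1)*(2 - 3))**2)*47 = (4 + (4*(-1))**2)*47 = (4 + (-4)**2)*47 = (4 + 16)*47 = 20*47 = 940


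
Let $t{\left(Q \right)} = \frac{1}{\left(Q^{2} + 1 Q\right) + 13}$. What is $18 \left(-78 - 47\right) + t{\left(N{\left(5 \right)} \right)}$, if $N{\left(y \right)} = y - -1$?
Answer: $- \frac{123749}{55} \approx -2250.0$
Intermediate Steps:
$N{\left(y \right)} = 1 + y$ ($N{\left(y \right)} = y + 1 = 1 + y$)
$t{\left(Q \right)} = \frac{1}{13 + Q + Q^{2}}$ ($t{\left(Q \right)} = \frac{1}{\left(Q^{2} + Q\right) + 13} = \frac{1}{\left(Q + Q^{2}\right) + 13} = \frac{1}{13 + Q + Q^{2}}$)
$18 \left(-78 - 47\right) + t{\left(N{\left(5 \right)} \right)} = 18 \left(-78 - 47\right) + \frac{1}{13 + \left(1 + 5\right) + \left(1 + 5\right)^{2}} = 18 \left(-78 - 47\right) + \frac{1}{13 + 6 + 6^{2}} = 18 \left(-125\right) + \frac{1}{13 + 6 + 36} = -2250 + \frac{1}{55} = - \frac{123749}{55}$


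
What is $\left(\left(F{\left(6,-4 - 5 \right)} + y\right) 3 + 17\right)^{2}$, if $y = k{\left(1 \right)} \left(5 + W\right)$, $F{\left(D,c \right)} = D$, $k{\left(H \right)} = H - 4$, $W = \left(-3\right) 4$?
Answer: $9604$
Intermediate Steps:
$W = -12$
$k{\left(H \right)} = -4 + H$ ($k{\left(H \right)} = H - 4 = -4 + H$)
$y = 21$ ($y = \left(-4 + 1\right) \left(5 - 12\right) = \left(-3\right) \left(-7\right) = 21$)
$\left(\left(F{\left(6,-4 - 5 \right)} + y\right) 3 + 17\right)^{2} = \left(\left(6 + 21\right) 3 + 17\right)^{2} = \left(27 \cdot 3 + 17\right)^{2} = \left(81 + 17\right)^{2} = 98^{2} = 9604$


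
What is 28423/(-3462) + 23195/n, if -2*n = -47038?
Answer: -588179447/81422778 ≈ -7.2238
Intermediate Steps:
n = 23519 (n = -½*(-47038) = 23519)
28423/(-3462) + 23195/n = 28423/(-3462) + 23195/23519 = 28423*(-1/3462) + 23195*(1/23519) = -28423/3462 + 23195/23519 = -588179447/81422778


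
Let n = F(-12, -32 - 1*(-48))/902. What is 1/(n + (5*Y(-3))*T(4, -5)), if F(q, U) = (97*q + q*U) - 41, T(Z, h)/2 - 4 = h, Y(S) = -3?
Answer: 82/2333 ≈ 0.035148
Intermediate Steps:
T(Z, h) = 8 + 2*h
F(q, U) = -41 + 97*q + U*q (F(q, U) = (97*q + U*q) - 41 = -41 + 97*q + U*q)
n = -127/82 (n = (-41 + 97*(-12) + (-32 - 1*(-48))*(-12))/902 = (-41 - 1164 + (-32 + 48)*(-12))*(1/902) = (-41 - 1164 + 16*(-12))*(1/902) = (-41 - 1164 - 192)*(1/902) = -1397*1/902 = -127/82 ≈ -1.5488)
1/(n + (5*Y(-3))*T(4, -5)) = 1/(-127/82 + (5*(-3))*(8 + 2*(-5))) = 1/(-127/82 - 15*(8 - 10)) = 1/(-127/82 - 15*(-2)) = 1/(-127/82 + 30) = 1/(2333/82) = 82/2333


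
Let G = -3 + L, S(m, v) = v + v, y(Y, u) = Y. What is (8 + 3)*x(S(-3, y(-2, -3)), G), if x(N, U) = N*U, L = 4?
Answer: -44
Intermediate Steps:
S(m, v) = 2*v
G = 1 (G = -3 + 4 = 1)
(8 + 3)*x(S(-3, y(-2, -3)), G) = (8 + 3)*((2*(-2))*1) = 11*(-4*1) = 11*(-4) = -44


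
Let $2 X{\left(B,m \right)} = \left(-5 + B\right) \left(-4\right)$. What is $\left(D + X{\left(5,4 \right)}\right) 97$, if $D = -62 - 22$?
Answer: $-8148$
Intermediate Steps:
$X{\left(B,m \right)} = 10 - 2 B$ ($X{\left(B,m \right)} = \frac{\left(-5 + B\right) \left(-4\right)}{2} = \frac{20 - 4 B}{2} = 10 - 2 B$)
$D = -84$
$\left(D + X{\left(5,4 \right)}\right) 97 = \left(-84 + \left(10 - 10\right)\right) 97 = \left(-84 + 0\right) 97 = \left(-84\right) 97 = -8148$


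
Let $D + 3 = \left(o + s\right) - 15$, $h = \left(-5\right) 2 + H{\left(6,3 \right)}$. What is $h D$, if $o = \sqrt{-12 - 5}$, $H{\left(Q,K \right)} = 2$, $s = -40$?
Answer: $464 - 8 i \sqrt{17} \approx 464.0 - 32.985 i$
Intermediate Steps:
$o = i \sqrt{17}$ ($o = \sqrt{-17} = i \sqrt{17} \approx 4.1231 i$)
$h = -8$ ($h = \left(-5\right) 2 + 2 = -10 + 2 = -8$)
$D = -58 + i \sqrt{17}$ ($D = -3 - \left(55 - i \sqrt{17}\right) = -58 + i \sqrt{17} \approx -58.0 + 4.1231 i$)
$h D = - 8 \left(-58 + i \sqrt{17}\right) = 464 - 8 i \sqrt{17}$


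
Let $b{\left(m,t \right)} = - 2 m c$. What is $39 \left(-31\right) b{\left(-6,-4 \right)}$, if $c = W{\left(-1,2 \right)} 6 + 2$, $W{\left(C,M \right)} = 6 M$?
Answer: $-1073592$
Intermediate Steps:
$c = 74$ ($c = 6 \cdot 2 \cdot 6 + 2 = 12 \cdot 6 + 2 = 72 + 2 = 74$)
$b{\left(m,t \right)} = - 148 m$ ($b{\left(m,t \right)} = - 2 m 74 = - 148 m$)
$39 \left(-31\right) b{\left(-6,-4 \right)} = 39 \left(-31\right) \left(\left(-148\right) \left(-6\right)\right) = \left(-1209\right) 888 = -1073592$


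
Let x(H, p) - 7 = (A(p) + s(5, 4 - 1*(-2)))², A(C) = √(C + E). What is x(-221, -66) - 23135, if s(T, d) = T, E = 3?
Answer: -23166 + 30*I*√7 ≈ -23166.0 + 79.373*I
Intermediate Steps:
A(C) = √(3 + C) (A(C) = √(C + 3) = √(3 + C))
x(H, p) = 7 + (5 + √(3 + p))² (x(H, p) = 7 + (√(3 + p) + 5)² = 7 + (5 + √(3 + p))²)
x(-221, -66) - 23135 = (7 + (5 + √(3 - 66))²) - 23135 = (7 + (5 + √(-63))²) - 23135 = (7 + (5 + 3*I*√7)²) - 23135 = -23128 + (5 + 3*I*√7)²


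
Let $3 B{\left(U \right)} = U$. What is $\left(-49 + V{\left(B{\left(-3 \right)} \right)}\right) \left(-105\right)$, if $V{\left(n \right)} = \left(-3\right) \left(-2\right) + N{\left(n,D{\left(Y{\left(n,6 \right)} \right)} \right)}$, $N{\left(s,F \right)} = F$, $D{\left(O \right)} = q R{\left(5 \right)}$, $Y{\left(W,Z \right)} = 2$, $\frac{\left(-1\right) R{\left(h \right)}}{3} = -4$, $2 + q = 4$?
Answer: $1995$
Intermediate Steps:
$q = 2$ ($q = -2 + 4 = 2$)
$R{\left(h \right)} = 12$ ($R{\left(h \right)} = \left(-3\right) \left(-4\right) = 12$)
$B{\left(U \right)} = \frac{U}{3}$
$D{\left(O \right)} = 24$ ($D{\left(O \right)} = 2 \cdot 12 = 24$)
$V{\left(n \right)} = 30$ ($V{\left(n \right)} = \left(-3\right) \left(-2\right) + 24 = 6 + 24 = 30$)
$\left(-49 + V{\left(B{\left(-3 \right)} \right)}\right) \left(-105\right) = \left(-49 + 30\right) \left(-105\right) = \left(-19\right) \left(-105\right) = 1995$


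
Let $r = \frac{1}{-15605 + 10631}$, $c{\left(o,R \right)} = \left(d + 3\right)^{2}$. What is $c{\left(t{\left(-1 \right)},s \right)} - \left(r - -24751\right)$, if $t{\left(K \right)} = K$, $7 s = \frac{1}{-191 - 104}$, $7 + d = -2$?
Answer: $- \frac{122932409}{4974} \approx -24715.0$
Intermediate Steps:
$d = -9$ ($d = -7 - 2 = -9$)
$s = - \frac{1}{2065}$ ($s = \frac{1}{7 \left(-191 - 104\right)} = \frac{1}{7 \left(-295\right)} = \frac{1}{7} \left(- \frac{1}{295}\right) = - \frac{1}{2065} \approx -0.00048426$)
$c{\left(o,R \right)} = 36$ ($c{\left(o,R \right)} = \left(-9 + 3\right)^{2} = \left(-6\right)^{2} = 36$)
$r = - \frac{1}{4974}$ ($r = \frac{1}{-4974} = - \frac{1}{4974} \approx -0.00020105$)
$c{\left(t{\left(-1 \right)},s \right)} - \left(r - -24751\right) = 36 - \left(- \frac{1}{4974} - -24751\right) = 36 - \left(- \frac{1}{4974} + 24751\right) = 36 - \frac{123111473}{4974} = - \frac{122932409}{4974}$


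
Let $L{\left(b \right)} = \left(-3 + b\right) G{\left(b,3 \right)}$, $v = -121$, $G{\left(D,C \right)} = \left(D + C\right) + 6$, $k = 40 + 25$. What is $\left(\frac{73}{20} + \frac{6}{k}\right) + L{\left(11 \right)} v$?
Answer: $- \frac{5032627}{260} \approx -19356.0$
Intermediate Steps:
$k = 65$
$G{\left(D,C \right)} = 6 + C + D$ ($G{\left(D,C \right)} = \left(C + D\right) + 6 = 6 + C + D$)
$L{\left(b \right)} = \left(-3 + b\right) \left(9 + b\right)$ ($L{\left(b \right)} = \left(-3 + b\right) \left(6 + 3 + b\right) = \left(-3 + b\right) \left(9 + b\right)$)
$\left(\frac{73}{20} + \frac{6}{k}\right) + L{\left(11 \right)} v = \left(\frac{73}{20} + \frac{6}{65}\right) + \left(-3 + 11\right) \left(9 + 11\right) \left(-121\right) = \left(73 \cdot \frac{1}{20} + 6 \cdot \frac{1}{65}\right) + 8 \cdot 20 \left(-121\right) = \left(\frac{73}{20} + \frac{6}{65}\right) + 160 \left(-121\right) = \frac{973}{260} - 19360 = - \frac{5032627}{260}$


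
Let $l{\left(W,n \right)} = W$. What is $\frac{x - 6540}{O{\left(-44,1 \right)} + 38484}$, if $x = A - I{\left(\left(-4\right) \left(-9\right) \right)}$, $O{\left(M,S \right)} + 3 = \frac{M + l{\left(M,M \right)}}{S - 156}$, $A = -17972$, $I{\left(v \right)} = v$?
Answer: $- \frac{3804940}{5964643} \approx -0.63792$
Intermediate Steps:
$O{\left(M,S \right)} = -3 + \frac{2 M}{-156 + S}$ ($O{\left(M,S \right)} = -3 + \frac{M + M}{S - 156} = -3 + \frac{2 M}{-156 + S}$)
$x = -18008$ ($x = -17972 - \left(-4\right) \left(-9\right) = -17972 - 36 = -18008$)
$\frac{x - 6540}{O{\left(-44,1 \right)} + 38484} = \frac{-18008 - 6540}{\frac{468 - 3 + 2 \left(-44\right)}{-156 + 1} + 38484} = - \frac{24548}{\frac{468 - 3 - 88}{-155} + 38484} = - \frac{24548}{\left(- \frac{1}{155}\right) 377 + 38484} = - \frac{24548}{- \frac{377}{155} + 38484} = - \frac{24548}{\frac{5964643}{155}} = \left(-24548\right) \frac{155}{5964643} = - \frac{3804940}{5964643}$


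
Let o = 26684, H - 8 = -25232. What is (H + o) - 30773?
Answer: -29313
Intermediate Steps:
H = -25224 (H = 8 - 25232 = -25224)
(H + o) - 30773 = (-25224 + 26684) - 30773 = 1460 - 30773 = -29313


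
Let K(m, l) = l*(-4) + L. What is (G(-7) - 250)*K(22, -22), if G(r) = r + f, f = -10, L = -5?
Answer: -22161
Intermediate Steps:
K(m, l) = -5 - 4*l (K(m, l) = l*(-4) - 5 = -4*l - 5 = -5 - 4*l)
G(r) = -10 + r (G(r) = r - 10 = -10 + r)
(G(-7) - 250)*K(22, -22) = ((-10 - 7) - 250)*(-5 - 4*(-22)) = (-17 - 250)*(-5 + 88) = -267*83 = -22161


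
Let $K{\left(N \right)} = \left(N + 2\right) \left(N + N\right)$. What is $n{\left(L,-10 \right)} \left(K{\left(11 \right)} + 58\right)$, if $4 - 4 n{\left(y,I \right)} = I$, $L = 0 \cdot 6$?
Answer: $1204$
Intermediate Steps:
$L = 0$
$K{\left(N \right)} = 2 N \left(2 + N\right)$ ($K{\left(N \right)} = \left(2 + N\right) 2 N = 2 N \left(2 + N\right)$)
$n{\left(y,I \right)} = 1 - \frac{I}{4}$
$n{\left(L,-10 \right)} \left(K{\left(11 \right)} + 58\right) = \left(1 - - \frac{5}{2}\right) \left(2 \cdot 11 \left(2 + 11\right) + 58\right) = \left(1 + \frac{5}{2}\right) \left(2 \cdot 11 \cdot 13 + 58\right) = \frac{7 \left(286 + 58\right)}{2} = \frac{7}{2} \cdot 344 = 1204$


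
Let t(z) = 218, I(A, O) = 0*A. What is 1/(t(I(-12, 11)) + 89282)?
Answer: 1/89500 ≈ 1.1173e-5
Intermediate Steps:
I(A, O) = 0
1/(t(I(-12, 11)) + 89282) = 1/(218 + 89282) = 1/89500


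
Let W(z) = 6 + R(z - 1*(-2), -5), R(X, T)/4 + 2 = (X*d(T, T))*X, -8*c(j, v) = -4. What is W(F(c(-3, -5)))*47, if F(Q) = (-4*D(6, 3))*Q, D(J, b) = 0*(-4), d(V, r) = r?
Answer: -3854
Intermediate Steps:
D(J, b) = 0
c(j, v) = ½ (c(j, v) = -⅛*(-4) = ½)
F(Q) = 0 (F(Q) = (-4*0)*Q = 0*Q = 0)
R(X, T) = -8 + 4*T*X² (R(X, T) = -8 + 4*((X*T)*X) = -8 + 4*((T*X)*X) = -8 + 4*(T*X²) = -8 + 4*T*X²)
W(z) = -2 - 20*(2 + z)² (W(z) = 6 + (-8 + 4*(-5)*(z - 1*(-2))²) = 6 + (-8 + 4*(-5)*(z + 2)²) = 6 + (-8 + 4*(-5)*(2 + z)²) = 6 + (-8 - 20*(2 + z)²) = -2 - 20*(2 + z)²)
W(F(c(-3, -5)))*47 = (-2 - 20*(2 + 0)²)*47 = (-2 - 20*2²)*47 = (-2 - 20*4)*47 = (-2 - 80)*47 = -82*47 = -3854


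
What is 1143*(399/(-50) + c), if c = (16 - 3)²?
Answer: 9202293/50 ≈ 1.8405e+5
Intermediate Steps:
c = 169 (c = 13² = 169)
1143*(399/(-50) + c) = 1143*(399/(-50) + 169) = 1143*(399*(-1/50) + 169) = 1143*(-399/50 + 169) = 1143*(8051/50) = 9202293/50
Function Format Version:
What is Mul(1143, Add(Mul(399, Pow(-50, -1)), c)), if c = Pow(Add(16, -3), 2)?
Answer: Rational(9202293, 50) ≈ 1.8405e+5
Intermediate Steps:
c = 169 (c = Pow(13, 2) = 169)
Mul(1143, Add(Mul(399, Pow(-50, -1)), c)) = Mul(1143, Add(Mul(399, Pow(-50, -1)), 169)) = Mul(1143, Add(Mul(399, Rational(-1, 50)), 169)) = Mul(1143, Add(Rational(-399, 50), 169)) = Mul(1143, Rational(8051, 50)) = Rational(9202293, 50)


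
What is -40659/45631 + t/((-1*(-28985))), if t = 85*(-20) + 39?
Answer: -114026746/120237685 ≈ -0.94834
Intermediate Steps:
t = -1661 (t = -1700 + 39 = -1661)
-40659/45631 + t/((-1*(-28985))) = -40659/45631 - 1661/((-1*(-28985))) = -40659*1/45631 - 1661/28985 = -40659/45631 - 1661*1/28985 = -40659/45631 - 151/2635 = -114026746/120237685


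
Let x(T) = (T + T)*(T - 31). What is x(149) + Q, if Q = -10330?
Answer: 24834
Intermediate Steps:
x(T) = 2*T*(-31 + T) (x(T) = (2*T)*(-31 + T) = 2*T*(-31 + T))
x(149) + Q = 2*149*(-31 + 149) - 10330 = 2*149*118 - 10330 = 35164 - 10330 = 24834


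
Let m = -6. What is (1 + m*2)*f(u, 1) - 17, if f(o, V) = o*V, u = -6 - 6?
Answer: 115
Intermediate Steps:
u = -12
f(o, V) = V*o
(1 + m*2)*f(u, 1) - 17 = (1 - 6*2)*(1*(-12)) - 17 = (1 - 12)*(-12) - 17 = -11*(-12) - 17 = 132 - 17 = 115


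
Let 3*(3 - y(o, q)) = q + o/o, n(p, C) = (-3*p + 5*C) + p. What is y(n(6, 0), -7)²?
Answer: 25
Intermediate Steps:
n(p, C) = -2*p + 5*C
y(o, q) = 8/3 - q/3 (y(o, q) = 3 - (q + o/o)/3 = 3 - (q + 1)/3 = 3 - (1 + q)/3 = 3 + (-⅓ - q/3) = 8/3 - q/3)
y(n(6, 0), -7)² = (8/3 - ⅓*(-7))² = (8/3 + 7/3)² = 5² = 25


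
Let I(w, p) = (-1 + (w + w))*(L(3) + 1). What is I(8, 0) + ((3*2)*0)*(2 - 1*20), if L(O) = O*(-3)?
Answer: -120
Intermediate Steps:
L(O) = -3*O
I(w, p) = 8 - 16*w (I(w, p) = (-1 + (w + w))*(-3*3 + 1) = (-1 + 2*w)*(-9 + 1) = (-1 + 2*w)*(-8) = 8 - 16*w)
I(8, 0) + ((3*2)*0)*(2 - 1*20) = (8 - 16*8) + ((3*2)*0)*(2 - 1*20) = (8 - 128) + (6*0)*(2 - 20) = -120 + 0*(-18) = -120 + 0 = -120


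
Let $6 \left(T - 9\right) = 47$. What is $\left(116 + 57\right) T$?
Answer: $\frac{17473}{6} \approx 2912.2$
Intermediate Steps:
$T = \frac{101}{6}$ ($T = 9 + \frac{1}{6} \cdot 47 = 9 + \frac{47}{6} = \frac{101}{6} \approx 16.833$)
$\left(116 + 57\right) T = \left(116 + 57\right) \frac{101}{6} = 173 \cdot \frac{101}{6} = \frac{17473}{6}$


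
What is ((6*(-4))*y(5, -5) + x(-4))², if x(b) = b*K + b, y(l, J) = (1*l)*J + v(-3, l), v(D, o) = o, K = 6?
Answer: 204304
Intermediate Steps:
y(l, J) = l + J*l (y(l, J) = (1*l)*J + l = l*J + l = J*l + l = l + J*l)
x(b) = 7*b (x(b) = b*6 + b = 6*b + b = 7*b)
((6*(-4))*y(5, -5) + x(-4))² = ((6*(-4))*(5*(1 - 5)) + 7*(-4))² = (-120*(-4) - 28)² = (-24*(-20) - 28)² = (480 - 28)² = 452² = 204304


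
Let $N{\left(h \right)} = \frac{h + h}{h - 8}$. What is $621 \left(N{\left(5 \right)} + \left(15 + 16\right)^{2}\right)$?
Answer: $594711$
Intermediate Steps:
$N{\left(h \right)} = \frac{2 h}{-8 + h}$
$621 \left(N{\left(5 \right)} + \left(15 + 16\right)^{2}\right) = 621 \left(2 \cdot 5 \frac{1}{-8 + 5} + \left(15 + 16\right)^{2}\right) = 621 \left(2 \cdot 5 \frac{1}{-3} + 31^{2}\right) = 621 \left(2 \cdot 5 \left(- \frac{1}{3}\right) + 961\right) = 621 \left(- \frac{10}{3} + 961\right) = 621 \cdot \frac{2873}{3} = 594711$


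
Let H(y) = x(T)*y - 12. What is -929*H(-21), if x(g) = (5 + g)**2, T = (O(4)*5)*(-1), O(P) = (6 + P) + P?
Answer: 82436673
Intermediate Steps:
O(P) = 6 + 2*P
T = -70 (T = ((6 + 2*4)*5)*(-1) = ((6 + 8)*5)*(-1) = (14*5)*(-1) = 70*(-1) = -70)
H(y) = -12 + 4225*y (H(y) = (5 - 70)**2*y - 12 = (-65)**2*y - 12 = 4225*y - 12 = -12 + 4225*y)
-929*H(-21) = -929*(-12 + 4225*(-21)) = -929*(-12 - 88725) = -929*(-88737) = 82436673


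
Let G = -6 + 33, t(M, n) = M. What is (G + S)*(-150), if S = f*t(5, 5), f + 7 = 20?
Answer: -13800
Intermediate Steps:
f = 13 (f = -7 + 20 = 13)
G = 27
S = 65 (S = 13*5 = 65)
(G + S)*(-150) = (27 + 65)*(-150) = 92*(-150) = -13800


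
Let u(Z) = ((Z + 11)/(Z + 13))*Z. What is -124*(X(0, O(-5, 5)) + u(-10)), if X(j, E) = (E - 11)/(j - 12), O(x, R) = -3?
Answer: 806/3 ≈ 268.67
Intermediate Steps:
X(j, E) = (-11 + E)/(-12 + j)
u(Z) = Z*(11 + Z)/(13 + Z) (u(Z) = ((11 + Z)/(13 + Z))*Z = Z*(11 + Z)/(13 + Z))
-124*(X(0, O(-5, 5)) + u(-10)) = -124*((-11 - 3)/(-12 + 0) - 10*(11 - 10)/(13 - 10)) = -124*(-14/(-12) - 10*1/3) = -124*(-1/12*(-14) - 10*⅓*1) = -124*(7/6 - 10/3) = -124*(-13/6) = 806/3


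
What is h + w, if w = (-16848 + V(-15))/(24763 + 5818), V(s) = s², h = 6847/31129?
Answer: -308069260/951955949 ≈ -0.32362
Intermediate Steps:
h = 6847/31129 (h = 6847*(1/31129) = 6847/31129 ≈ 0.21996)
w = -16623/30581 (w = (-16848 + (-15)²)/(24763 + 5818) = (-16848 + 225)/30581 = -16623*1/30581 = -16623/30581 ≈ -0.54357)
h + w = 6847/31129 - 16623/30581 = -308069260/951955949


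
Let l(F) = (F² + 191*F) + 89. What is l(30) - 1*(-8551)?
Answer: 15270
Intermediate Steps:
l(F) = 89 + F² + 191*F
l(30) - 1*(-8551) = (89 + 30² + 191*30) - 1*(-8551) = (89 + 900 + 5730) + 8551 = 6719 + 8551 = 15270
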